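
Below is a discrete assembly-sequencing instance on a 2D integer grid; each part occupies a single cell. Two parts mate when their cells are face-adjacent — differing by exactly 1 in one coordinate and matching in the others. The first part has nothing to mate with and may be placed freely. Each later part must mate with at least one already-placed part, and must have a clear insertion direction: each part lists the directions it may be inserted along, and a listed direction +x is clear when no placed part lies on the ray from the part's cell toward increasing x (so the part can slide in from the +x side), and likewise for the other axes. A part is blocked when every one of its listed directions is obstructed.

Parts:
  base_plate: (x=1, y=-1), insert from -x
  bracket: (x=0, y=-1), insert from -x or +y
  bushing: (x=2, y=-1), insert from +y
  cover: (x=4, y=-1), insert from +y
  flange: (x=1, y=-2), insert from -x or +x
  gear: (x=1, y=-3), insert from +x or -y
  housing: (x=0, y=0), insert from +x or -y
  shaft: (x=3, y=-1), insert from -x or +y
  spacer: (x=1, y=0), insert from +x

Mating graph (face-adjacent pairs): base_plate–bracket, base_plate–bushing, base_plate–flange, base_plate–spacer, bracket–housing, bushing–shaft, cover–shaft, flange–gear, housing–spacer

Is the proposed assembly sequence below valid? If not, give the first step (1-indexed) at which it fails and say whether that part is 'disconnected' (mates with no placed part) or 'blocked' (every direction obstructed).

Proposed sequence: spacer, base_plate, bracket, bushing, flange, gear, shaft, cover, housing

Invalid at step 9 (blocked)

1. spacer@(1, 0) [+x clear] — {spacer}
2. base_plate@(1, -1) [-x clear] — {base_plate, spacer}
3. bracket@(0, -1) [-x clear] — {base_plate, bracket, spacer}
4. bushing@(2, -1) [+y clear] — {base_plate, bracket, bushing, spacer}
5. flange@(1, -2) [-x clear] — {base_plate, bracket, bushing, flange, spacer}
6. gear@(1, -3) [+x clear] — {base_plate, bracket, bushing, flange, gear, spacer}
7. shaft@(3, -1) [+y clear] — {base_plate, bracket, bushing, flange, gear, shaft, spacer}
8. cover@(4, -1) [+y clear] — {base_plate, bracket, bushing, cover, flange, gear, shaft, spacer}
9. housing@(0, 0) — +x/-y all obstructed ⇒ blocked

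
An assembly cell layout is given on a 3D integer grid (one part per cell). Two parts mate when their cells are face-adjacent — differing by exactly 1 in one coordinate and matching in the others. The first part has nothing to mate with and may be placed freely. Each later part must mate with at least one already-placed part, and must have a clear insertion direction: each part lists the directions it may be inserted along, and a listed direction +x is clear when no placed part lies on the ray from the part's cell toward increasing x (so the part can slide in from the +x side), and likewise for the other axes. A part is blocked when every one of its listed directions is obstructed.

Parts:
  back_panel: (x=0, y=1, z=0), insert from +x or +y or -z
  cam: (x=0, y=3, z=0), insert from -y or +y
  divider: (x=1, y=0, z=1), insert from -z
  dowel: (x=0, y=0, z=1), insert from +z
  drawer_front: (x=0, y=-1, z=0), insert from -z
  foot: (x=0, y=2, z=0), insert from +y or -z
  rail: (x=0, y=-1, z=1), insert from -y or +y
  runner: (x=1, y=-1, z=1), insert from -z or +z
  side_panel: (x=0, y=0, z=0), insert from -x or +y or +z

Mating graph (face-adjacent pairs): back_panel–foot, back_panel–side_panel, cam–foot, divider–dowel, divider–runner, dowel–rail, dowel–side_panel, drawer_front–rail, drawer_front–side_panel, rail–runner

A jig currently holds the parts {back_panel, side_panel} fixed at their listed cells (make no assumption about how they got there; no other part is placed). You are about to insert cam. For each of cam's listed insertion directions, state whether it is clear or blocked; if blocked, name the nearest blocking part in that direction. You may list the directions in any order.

-y: nearest on ray is back_panel@(0, 1, 0) ⇒ blocked
+y: ray from cam(0, 3, 0) has no placed part ⇒ clear

+y: clear; -y: blocked by back_panel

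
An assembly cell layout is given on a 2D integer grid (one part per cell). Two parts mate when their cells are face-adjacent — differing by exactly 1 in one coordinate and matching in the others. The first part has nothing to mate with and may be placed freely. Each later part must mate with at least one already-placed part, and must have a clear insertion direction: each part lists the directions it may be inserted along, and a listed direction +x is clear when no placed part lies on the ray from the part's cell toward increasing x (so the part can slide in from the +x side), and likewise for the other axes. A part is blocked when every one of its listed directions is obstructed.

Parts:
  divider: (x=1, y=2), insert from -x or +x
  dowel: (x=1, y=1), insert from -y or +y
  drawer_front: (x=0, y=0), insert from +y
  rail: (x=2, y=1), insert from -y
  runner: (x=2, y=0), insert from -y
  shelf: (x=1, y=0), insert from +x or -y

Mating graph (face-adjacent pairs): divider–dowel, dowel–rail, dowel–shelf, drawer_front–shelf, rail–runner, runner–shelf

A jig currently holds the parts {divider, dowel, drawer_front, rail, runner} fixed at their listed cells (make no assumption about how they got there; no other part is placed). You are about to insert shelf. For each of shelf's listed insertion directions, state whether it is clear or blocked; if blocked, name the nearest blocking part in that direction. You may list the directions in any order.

+x: blocked by runner; -y: clear

+x: nearest on ray is runner@(2, 0) ⇒ blocked
-y: ray from shelf(1, 0) has no placed part ⇒ clear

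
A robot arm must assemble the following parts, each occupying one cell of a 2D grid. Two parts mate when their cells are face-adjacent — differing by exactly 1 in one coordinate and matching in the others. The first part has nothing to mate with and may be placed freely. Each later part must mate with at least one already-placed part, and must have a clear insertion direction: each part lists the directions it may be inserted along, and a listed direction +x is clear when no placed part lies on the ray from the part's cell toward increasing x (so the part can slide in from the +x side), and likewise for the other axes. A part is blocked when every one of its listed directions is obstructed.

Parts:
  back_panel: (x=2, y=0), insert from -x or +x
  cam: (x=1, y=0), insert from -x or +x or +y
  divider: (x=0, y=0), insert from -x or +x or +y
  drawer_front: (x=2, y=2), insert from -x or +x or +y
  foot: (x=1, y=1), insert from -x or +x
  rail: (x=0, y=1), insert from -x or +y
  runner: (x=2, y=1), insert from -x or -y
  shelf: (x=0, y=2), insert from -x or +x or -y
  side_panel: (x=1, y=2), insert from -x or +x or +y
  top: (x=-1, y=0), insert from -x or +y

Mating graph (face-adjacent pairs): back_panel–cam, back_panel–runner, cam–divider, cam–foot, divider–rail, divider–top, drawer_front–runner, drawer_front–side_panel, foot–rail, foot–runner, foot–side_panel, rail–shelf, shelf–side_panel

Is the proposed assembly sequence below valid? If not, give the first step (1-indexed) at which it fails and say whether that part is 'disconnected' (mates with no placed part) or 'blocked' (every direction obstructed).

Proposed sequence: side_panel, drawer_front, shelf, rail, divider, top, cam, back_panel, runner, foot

Invalid at step 9 (blocked)

1. side_panel@(1, 2) [-x clear] — {side_panel}
2. drawer_front@(2, 2) [+x clear] — {drawer_front, side_panel}
3. shelf@(0, 2) [-x clear] — {drawer_front, shelf, side_panel}
4. rail@(0, 1) [-x clear] — {drawer_front, rail, shelf, side_panel}
5. divider@(0, 0) [-x clear] — {divider, drawer_front, rail, shelf, side_panel}
6. top@(-1, 0) [-x clear] — {divider, drawer_front, rail, shelf, side_panel, top}
7. cam@(1, 0) [+x clear] — {cam, divider, drawer_front, rail, shelf, side_panel, top}
8. back_panel@(2, 0) [+x clear] — {back_panel, cam, divider, drawer_front, rail, shelf, side_panel, top}
9. runner@(2, 1) — -x/-y all obstructed ⇒ blocked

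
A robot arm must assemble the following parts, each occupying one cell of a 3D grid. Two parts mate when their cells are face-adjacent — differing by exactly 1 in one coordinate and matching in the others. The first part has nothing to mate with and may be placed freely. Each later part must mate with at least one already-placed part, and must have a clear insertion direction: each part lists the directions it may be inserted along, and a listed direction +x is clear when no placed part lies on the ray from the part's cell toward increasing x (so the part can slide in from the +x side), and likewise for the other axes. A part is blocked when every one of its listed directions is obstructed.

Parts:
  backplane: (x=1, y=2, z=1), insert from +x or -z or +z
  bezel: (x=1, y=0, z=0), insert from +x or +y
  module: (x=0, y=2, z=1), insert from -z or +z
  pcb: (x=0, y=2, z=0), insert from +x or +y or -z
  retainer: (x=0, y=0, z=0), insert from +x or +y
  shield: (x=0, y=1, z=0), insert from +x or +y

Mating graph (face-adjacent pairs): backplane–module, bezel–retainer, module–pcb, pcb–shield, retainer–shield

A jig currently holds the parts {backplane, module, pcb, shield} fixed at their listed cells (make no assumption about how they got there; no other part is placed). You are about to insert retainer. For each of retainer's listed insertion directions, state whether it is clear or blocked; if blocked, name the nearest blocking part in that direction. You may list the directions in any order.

+x: ray from retainer(0, 0, 0) has no placed part ⇒ clear
+y: nearest on ray is shield@(0, 1, 0) ⇒ blocked

+x: clear; +y: blocked by shield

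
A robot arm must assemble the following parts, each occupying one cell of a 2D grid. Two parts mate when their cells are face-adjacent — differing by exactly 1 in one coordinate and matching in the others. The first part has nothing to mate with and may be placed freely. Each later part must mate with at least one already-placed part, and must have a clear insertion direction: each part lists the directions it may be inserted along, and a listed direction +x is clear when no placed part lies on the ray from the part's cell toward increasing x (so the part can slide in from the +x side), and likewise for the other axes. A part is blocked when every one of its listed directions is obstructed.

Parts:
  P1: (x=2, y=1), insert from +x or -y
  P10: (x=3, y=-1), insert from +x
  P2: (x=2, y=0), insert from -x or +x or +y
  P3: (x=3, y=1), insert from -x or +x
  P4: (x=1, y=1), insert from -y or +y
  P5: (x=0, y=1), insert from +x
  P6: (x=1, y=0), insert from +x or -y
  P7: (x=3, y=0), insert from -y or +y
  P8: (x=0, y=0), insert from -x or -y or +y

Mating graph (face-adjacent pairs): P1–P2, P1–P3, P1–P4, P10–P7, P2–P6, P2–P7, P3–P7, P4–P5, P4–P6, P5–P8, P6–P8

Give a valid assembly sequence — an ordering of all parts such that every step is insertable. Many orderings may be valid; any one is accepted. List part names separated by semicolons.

1. P6@(1, 0) [+x clear] — {P6}
2. P8@(0, 0) [-x clear] — {P6, P8}
3. P5@(0, 1) [+x clear] — {P5, P6, P8}
4. P4@(1, 1) [+y clear] — {P4, P5, P6, P8}
5. P1@(2, 1) [+x clear] — {P1, P4, P5, P6, P8}
6. P3@(3, 1) [+x clear] — {P1, P3, P4, P5, P6, P8}
7. P2@(2, 0) [+x clear] — {P1, P2, P3, P4, P5, P6, P8}
8. P7@(3, 0) [-y clear] — {P1, P2, P3, P4, P5, P6, P7, P8}
9. P10@(3, -1) [+x clear] — {P1, P10, P2, P3, P4, P5, P6, P7, P8}

P6; P8; P5; P4; P1; P3; P2; P7; P10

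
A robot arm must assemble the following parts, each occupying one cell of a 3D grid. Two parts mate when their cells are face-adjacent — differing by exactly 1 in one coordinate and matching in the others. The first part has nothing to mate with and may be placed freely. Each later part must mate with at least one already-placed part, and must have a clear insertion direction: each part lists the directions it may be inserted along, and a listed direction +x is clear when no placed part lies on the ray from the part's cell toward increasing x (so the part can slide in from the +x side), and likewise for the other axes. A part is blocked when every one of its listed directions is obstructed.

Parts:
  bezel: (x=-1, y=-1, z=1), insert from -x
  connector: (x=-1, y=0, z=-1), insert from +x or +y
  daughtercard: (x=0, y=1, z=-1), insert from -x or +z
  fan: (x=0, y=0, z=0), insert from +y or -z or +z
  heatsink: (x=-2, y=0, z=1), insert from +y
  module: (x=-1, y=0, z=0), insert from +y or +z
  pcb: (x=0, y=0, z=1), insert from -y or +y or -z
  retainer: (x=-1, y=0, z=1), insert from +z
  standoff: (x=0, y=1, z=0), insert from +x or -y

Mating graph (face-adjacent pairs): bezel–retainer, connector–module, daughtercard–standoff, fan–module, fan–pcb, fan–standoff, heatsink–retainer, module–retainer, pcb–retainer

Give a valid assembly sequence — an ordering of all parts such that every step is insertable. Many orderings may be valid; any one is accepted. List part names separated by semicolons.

bezel; retainer; module; fan; standoff; daughtercard; pcb; heatsink; connector

1. bezel@(-1, -1, 1) [-x clear] — {bezel}
2. retainer@(-1, 0, 1) [+z clear] — {bezel, retainer}
3. module@(-1, 0, 0) [+y clear] — {bezel, module, retainer}
4. fan@(0, 0, 0) [+y clear] — {bezel, fan, module, retainer}
5. standoff@(0, 1, 0) [+x clear] — {bezel, fan, module, retainer, standoff}
6. daughtercard@(0, 1, -1) [-x clear] — {bezel, daughtercard, fan, module, retainer, standoff}
7. pcb@(0, 0, 1) [-y clear] — {bezel, daughtercard, fan, module, pcb, retainer, standoff}
8. heatsink@(-2, 0, 1) [+y clear] — {bezel, daughtercard, fan, heatsink, module, pcb, retainer, standoff}
9. connector@(-1, 0, -1) [+x clear] — {bezel, connector, daughtercard, fan, heatsink, module, pcb, retainer, standoff}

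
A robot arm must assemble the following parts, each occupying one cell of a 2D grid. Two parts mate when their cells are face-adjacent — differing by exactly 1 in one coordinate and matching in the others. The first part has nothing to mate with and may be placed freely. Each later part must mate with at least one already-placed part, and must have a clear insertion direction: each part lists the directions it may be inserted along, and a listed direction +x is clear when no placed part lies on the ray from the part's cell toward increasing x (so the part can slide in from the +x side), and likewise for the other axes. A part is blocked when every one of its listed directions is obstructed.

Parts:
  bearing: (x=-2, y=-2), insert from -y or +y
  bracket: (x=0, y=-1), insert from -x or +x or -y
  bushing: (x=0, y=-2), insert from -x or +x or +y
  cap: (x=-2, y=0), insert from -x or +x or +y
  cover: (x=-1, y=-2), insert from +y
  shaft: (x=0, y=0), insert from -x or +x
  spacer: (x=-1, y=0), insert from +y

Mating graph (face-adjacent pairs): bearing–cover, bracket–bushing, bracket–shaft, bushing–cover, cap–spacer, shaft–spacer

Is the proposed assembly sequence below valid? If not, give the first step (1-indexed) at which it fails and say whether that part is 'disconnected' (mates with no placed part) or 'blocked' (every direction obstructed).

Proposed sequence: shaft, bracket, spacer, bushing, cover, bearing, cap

1. shaft@(0, 0) [-x clear] — {shaft}
2. bracket@(0, -1) [-x clear] — {bracket, shaft}
3. spacer@(-1, 0) [+y clear] — {bracket, shaft, spacer}
4. bushing@(0, -2) [-x clear] — {bracket, bushing, shaft, spacer}
5. cover@(-1, -2) — +y all obstructed ⇒ blocked

Invalid at step 5 (blocked)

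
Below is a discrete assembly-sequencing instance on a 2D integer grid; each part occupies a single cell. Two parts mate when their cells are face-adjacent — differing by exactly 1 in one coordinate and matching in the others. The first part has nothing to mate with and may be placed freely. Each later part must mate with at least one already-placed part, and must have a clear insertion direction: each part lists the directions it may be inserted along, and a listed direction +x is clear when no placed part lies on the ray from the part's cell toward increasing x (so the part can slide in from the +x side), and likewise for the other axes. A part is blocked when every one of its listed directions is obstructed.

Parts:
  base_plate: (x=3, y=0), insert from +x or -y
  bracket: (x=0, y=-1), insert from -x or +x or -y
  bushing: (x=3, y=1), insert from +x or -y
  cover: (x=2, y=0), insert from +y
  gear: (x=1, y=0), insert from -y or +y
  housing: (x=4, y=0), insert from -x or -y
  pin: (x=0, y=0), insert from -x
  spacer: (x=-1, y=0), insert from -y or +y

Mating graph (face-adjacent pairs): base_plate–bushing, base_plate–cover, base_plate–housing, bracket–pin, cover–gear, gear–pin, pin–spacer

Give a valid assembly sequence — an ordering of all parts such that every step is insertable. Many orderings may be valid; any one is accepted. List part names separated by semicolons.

housing; base_plate; cover; gear; bushing; pin; bracket; spacer

1. housing@(4, 0) [-x clear] — {housing}
2. base_plate@(3, 0) [-y clear] — {base_plate, housing}
3. cover@(2, 0) [+y clear] — {base_plate, cover, housing}
4. gear@(1, 0) [-y clear] — {base_plate, cover, gear, housing}
5. bushing@(3, 1) [+x clear] — {base_plate, bushing, cover, gear, housing}
6. pin@(0, 0) [-x clear] — {base_plate, bushing, cover, gear, housing, pin}
7. bracket@(0, -1) [-x clear] — {base_plate, bracket, bushing, cover, gear, housing, pin}
8. spacer@(-1, 0) [-y clear] — {base_plate, bracket, bushing, cover, gear, housing, pin, spacer}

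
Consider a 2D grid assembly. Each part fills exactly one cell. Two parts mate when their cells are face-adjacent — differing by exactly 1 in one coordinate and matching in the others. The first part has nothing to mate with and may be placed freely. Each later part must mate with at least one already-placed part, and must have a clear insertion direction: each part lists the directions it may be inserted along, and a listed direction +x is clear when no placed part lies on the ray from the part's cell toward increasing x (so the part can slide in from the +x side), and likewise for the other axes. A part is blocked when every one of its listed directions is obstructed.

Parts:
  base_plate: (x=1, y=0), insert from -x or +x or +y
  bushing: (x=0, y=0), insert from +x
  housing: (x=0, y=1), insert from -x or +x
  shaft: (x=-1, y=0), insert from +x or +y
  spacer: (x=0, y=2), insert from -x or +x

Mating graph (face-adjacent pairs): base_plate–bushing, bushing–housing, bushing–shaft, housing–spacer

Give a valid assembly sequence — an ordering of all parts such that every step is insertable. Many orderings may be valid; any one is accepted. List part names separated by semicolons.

spacer; housing; bushing; base_plate; shaft

1. spacer@(0, 2) [-x clear] — {spacer}
2. housing@(0, 1) [-x clear] — {housing, spacer}
3. bushing@(0, 0) [+x clear] — {bushing, housing, spacer}
4. base_plate@(1, 0) [+x clear] — {base_plate, bushing, housing, spacer}
5. shaft@(-1, 0) [+y clear] — {base_plate, bushing, housing, shaft, spacer}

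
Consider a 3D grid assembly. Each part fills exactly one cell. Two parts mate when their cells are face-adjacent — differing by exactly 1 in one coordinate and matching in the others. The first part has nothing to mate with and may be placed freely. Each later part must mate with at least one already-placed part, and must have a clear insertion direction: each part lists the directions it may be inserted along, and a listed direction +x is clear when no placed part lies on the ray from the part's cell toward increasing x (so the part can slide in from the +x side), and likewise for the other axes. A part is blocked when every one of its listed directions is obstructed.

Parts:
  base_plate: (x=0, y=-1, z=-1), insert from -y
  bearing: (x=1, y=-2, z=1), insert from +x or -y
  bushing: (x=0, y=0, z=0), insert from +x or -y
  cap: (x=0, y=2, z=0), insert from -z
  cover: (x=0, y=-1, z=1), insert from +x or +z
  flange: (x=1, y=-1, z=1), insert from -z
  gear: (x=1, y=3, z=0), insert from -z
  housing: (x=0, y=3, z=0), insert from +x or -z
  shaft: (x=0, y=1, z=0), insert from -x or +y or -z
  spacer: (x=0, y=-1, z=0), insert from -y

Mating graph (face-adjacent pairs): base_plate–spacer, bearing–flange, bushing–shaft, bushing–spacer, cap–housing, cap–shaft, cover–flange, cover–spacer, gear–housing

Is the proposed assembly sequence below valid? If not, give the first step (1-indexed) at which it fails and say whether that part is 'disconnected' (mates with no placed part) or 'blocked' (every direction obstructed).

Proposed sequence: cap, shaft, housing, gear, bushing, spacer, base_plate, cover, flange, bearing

Valid

1. cap@(0, 2, 0) [-z clear] — {cap}
2. shaft@(0, 1, 0) [-x clear] — {cap, shaft}
3. housing@(0, 3, 0) [+x clear] — {cap, housing, shaft}
4. gear@(1, 3, 0) [-z clear] — {cap, gear, housing, shaft}
5. bushing@(0, 0, 0) [+x clear] — {bushing, cap, gear, housing, shaft}
6. spacer@(0, -1, 0) [-y clear] — {bushing, cap, gear, housing, shaft, spacer}
7. base_plate@(0, -1, -1) [-y clear] — {base_plate, bushing, cap, gear, housing, shaft, spacer}
8. cover@(0, -1, 1) [+x clear] — {base_plate, bushing, cap, cover, gear, housing, shaft, spacer}
9. flange@(1, -1, 1) [-z clear] — {base_plate, bushing, cap, cover, flange, gear, housing, shaft, spacer}
10. bearing@(1, -2, 1) [+x clear] — {base_plate, bearing, bushing, cap, cover, flange, gear, housing, shaft, spacer}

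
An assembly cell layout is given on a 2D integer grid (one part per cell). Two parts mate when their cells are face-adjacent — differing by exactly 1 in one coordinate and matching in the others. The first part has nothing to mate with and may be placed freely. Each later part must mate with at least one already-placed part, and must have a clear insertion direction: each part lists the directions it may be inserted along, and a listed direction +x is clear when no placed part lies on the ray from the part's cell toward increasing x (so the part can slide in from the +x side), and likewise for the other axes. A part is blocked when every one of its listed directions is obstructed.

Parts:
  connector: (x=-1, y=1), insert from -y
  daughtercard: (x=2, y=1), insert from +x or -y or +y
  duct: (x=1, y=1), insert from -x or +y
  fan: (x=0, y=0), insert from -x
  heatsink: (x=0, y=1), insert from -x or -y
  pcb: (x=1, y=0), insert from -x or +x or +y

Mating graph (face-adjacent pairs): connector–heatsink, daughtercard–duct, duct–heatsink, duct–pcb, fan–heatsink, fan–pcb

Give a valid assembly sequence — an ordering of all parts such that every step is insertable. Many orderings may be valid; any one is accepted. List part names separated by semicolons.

1. connector@(-1, 1) [-y clear] — {connector}
2. heatsink@(0, 1) [-y clear] — {connector, heatsink}
3. fan@(0, 0) [-x clear] — {connector, fan, heatsink}
4. duct@(1, 1) [+y clear] — {connector, duct, fan, heatsink}
5. pcb@(1, 0) [+x clear] — {connector, duct, fan, heatsink, pcb}
6. daughtercard@(2, 1) [+x clear] — {connector, daughtercard, duct, fan, heatsink, pcb}

connector; heatsink; fan; duct; pcb; daughtercard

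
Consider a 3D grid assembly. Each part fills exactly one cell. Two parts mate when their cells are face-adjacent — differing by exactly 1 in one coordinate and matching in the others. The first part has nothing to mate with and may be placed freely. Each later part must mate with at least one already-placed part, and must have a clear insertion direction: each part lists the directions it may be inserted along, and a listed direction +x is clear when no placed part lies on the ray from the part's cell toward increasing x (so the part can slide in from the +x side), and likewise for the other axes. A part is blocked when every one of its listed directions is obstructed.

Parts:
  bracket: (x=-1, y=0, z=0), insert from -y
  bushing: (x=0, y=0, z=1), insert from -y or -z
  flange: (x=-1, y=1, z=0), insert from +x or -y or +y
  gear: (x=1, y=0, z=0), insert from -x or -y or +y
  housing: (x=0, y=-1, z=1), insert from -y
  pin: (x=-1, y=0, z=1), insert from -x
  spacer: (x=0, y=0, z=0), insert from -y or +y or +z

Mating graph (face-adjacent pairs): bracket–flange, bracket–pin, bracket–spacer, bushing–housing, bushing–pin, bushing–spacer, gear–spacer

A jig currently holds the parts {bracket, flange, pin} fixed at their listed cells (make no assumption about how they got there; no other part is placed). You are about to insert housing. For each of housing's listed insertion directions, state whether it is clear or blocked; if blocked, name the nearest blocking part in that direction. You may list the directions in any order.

-y: ray from housing(0, -1, 1) has no placed part ⇒ clear

-y: clear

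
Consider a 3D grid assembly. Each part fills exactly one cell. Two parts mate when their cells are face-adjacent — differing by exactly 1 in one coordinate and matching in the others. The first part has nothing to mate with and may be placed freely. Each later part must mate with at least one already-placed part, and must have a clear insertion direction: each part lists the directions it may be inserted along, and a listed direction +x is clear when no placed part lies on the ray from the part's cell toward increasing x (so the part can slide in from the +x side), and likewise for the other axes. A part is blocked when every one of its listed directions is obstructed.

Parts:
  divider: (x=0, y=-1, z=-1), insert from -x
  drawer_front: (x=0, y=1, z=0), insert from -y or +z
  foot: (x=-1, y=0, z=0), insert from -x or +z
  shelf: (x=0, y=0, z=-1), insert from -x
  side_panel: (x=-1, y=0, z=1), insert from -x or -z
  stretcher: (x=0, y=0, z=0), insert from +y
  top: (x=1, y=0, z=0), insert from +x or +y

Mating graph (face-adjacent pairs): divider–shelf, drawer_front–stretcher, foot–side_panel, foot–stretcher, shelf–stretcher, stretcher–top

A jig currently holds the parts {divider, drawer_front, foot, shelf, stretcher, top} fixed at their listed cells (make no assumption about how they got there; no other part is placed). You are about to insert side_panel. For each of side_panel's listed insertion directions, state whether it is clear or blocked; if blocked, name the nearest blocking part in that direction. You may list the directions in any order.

-x: ray from side_panel(-1, 0, 1) has no placed part ⇒ clear
-z: nearest on ray is foot@(-1, 0, 0) ⇒ blocked

-x: clear; -z: blocked by foot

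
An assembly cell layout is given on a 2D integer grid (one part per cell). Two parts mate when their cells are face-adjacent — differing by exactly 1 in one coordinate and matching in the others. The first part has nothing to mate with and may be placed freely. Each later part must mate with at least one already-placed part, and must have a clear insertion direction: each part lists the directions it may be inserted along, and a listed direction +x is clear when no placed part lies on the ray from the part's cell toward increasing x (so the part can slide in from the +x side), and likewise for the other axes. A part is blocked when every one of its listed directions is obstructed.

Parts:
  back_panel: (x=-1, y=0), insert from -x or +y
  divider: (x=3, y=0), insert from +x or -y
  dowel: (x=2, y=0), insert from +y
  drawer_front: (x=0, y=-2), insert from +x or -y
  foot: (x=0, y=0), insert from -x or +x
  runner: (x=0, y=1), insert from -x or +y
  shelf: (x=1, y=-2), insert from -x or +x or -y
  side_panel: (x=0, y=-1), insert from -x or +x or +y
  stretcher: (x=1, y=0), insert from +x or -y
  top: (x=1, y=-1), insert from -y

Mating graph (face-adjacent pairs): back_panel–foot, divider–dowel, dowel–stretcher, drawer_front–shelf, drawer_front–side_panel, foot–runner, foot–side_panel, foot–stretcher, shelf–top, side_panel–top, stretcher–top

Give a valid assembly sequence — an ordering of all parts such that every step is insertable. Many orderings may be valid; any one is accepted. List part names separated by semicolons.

1. runner@(0, 1) [-x clear] — {runner}
2. foot@(0, 0) [-x clear] — {foot, runner}
3. back_panel@(-1, 0) [-x clear] — {back_panel, foot, runner}
4. stretcher@(1, 0) [+x clear] — {back_panel, foot, runner, stretcher}
5. top@(1, -1) [-y clear] — {back_panel, foot, runner, stretcher, top}
6. shelf@(1, -2) [-x clear] — {back_panel, foot, runner, shelf, stretcher, top}
7. drawer_front@(0, -2) [-y clear] — {back_panel, drawer_front, foot, runner, shelf, stretcher, top}
8. dowel@(2, 0) [+y clear] — {back_panel, dowel, drawer_front, foot, runner, shelf, stretcher, top}
9. divider@(3, 0) [+x clear] — {back_panel, divider, dowel, drawer_front, foot, runner, shelf, stretcher, top}
10. side_panel@(0, -1) [-x clear] — {back_panel, divider, dowel, drawer_front, foot, runner, shelf, side_panel, stretcher, top}

runner; foot; back_panel; stretcher; top; shelf; drawer_front; dowel; divider; side_panel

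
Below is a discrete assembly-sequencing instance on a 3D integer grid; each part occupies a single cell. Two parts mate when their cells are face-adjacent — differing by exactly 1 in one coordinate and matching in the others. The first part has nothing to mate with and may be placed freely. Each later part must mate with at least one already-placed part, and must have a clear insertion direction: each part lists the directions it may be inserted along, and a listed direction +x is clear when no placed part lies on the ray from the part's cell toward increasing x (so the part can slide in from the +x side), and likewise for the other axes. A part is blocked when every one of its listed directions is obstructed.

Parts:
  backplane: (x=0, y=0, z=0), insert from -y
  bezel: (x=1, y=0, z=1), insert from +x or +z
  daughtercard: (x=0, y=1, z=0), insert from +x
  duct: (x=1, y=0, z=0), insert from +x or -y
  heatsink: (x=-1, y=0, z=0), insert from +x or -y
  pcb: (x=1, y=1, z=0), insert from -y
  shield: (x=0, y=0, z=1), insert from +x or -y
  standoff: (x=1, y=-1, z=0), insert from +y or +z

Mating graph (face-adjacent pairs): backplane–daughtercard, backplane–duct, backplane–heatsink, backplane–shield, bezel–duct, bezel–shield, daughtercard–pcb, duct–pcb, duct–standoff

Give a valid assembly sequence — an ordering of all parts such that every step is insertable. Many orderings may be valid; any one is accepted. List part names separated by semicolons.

backplane; shield; bezel; daughtercard; pcb; duct; standoff; heatsink

1. backplane@(0, 0, 0) [-y clear] — {backplane}
2. shield@(0, 0, 1) [+x clear] — {backplane, shield}
3. bezel@(1, 0, 1) [+x clear] — {backplane, bezel, shield}
4. daughtercard@(0, 1, 0) [+x clear] — {backplane, bezel, daughtercard, shield}
5. pcb@(1, 1, 0) [-y clear] — {backplane, bezel, daughtercard, pcb, shield}
6. duct@(1, 0, 0) [+x clear] — {backplane, bezel, daughtercard, duct, pcb, shield}
7. standoff@(1, -1, 0) [+z clear] — {backplane, bezel, daughtercard, duct, pcb, shield, standoff}
8. heatsink@(-1, 0, 0) [-y clear] — {backplane, bezel, daughtercard, duct, heatsink, pcb, shield, standoff}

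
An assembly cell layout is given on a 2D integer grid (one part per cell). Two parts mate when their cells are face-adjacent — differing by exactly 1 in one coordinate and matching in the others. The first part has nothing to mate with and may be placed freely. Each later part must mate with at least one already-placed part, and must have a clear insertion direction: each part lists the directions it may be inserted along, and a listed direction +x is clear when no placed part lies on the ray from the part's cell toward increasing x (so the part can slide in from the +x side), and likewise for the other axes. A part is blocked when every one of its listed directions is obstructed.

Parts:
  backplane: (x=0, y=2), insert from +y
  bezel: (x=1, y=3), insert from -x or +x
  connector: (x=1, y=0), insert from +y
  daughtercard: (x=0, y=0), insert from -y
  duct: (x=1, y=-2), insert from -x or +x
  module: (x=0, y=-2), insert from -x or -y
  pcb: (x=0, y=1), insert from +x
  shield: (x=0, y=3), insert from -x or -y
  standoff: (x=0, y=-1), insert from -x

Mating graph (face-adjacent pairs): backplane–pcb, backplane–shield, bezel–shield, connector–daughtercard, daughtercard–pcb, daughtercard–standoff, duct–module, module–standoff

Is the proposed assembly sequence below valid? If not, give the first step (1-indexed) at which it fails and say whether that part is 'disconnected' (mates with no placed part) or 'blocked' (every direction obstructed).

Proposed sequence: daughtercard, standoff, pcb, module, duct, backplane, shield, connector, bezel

1. daughtercard@(0, 0) [-y clear] — {daughtercard}
2. standoff@(0, -1) [-x clear] — {daughtercard, standoff}
3. pcb@(0, 1) [+x clear] — {daughtercard, pcb, standoff}
4. module@(0, -2) [-x clear] — {daughtercard, module, pcb, standoff}
5. duct@(1, -2) [+x clear] — {daughtercard, duct, module, pcb, standoff}
6. backplane@(0, 2) [+y clear] — {backplane, daughtercard, duct, module, pcb, standoff}
7. shield@(0, 3) [-x clear] — {backplane, daughtercard, duct, module, pcb, shield, standoff}
8. connector@(1, 0) [+y clear] — {backplane, connector, daughtercard, duct, module, pcb, shield, standoff}
9. bezel@(1, 3) [+x clear] — {backplane, bezel, connector, daughtercard, duct, module, pcb, shield, standoff}

Valid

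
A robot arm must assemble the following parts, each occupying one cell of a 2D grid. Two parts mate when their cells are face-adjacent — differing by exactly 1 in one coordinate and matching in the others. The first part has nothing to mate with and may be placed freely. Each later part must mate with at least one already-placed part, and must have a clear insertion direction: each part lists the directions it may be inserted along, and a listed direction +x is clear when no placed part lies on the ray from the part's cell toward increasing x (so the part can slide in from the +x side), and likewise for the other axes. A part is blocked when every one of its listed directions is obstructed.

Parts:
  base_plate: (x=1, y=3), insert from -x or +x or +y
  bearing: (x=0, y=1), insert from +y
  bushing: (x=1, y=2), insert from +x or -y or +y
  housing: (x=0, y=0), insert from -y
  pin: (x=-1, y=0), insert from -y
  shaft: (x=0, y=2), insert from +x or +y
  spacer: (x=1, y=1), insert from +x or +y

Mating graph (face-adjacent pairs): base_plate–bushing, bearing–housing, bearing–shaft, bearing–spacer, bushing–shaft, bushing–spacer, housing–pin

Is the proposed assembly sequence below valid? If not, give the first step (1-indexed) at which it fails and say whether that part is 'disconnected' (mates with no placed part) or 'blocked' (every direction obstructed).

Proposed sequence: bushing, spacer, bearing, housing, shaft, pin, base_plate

Valid

1. bushing@(1, 2) [+x clear] — {bushing}
2. spacer@(1, 1) [+x clear] — {bushing, spacer}
3. bearing@(0, 1) [+y clear] — {bearing, bushing, spacer}
4. housing@(0, 0) [-y clear] — {bearing, bushing, housing, spacer}
5. shaft@(0, 2) [+y clear] — {bearing, bushing, housing, shaft, spacer}
6. pin@(-1, 0) [-y clear] — {bearing, bushing, housing, pin, shaft, spacer}
7. base_plate@(1, 3) [-x clear] — {base_plate, bearing, bushing, housing, pin, shaft, spacer}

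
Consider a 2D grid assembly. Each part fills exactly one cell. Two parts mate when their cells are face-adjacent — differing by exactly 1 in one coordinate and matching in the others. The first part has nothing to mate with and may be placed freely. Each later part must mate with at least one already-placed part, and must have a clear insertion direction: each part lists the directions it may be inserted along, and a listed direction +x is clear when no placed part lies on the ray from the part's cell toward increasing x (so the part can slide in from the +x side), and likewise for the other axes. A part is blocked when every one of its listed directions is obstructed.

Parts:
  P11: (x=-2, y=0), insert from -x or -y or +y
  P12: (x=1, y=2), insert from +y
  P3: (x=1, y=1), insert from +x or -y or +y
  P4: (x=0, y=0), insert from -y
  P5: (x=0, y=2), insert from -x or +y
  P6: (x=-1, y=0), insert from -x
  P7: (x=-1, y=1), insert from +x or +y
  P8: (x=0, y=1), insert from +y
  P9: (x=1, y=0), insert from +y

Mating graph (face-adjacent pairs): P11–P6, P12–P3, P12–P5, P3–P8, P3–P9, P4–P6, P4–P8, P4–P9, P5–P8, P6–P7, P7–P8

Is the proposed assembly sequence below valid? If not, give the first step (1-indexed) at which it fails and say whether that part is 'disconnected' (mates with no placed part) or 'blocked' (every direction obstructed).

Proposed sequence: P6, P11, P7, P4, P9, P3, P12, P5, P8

1. P6@(-1, 0) [-x clear] — {P6}
2. P11@(-2, 0) [-x clear] — {P11, P6}
3. P7@(-1, 1) [+x clear] — {P11, P6, P7}
4. P4@(0, 0) [-y clear] — {P11, P4, P6, P7}
5. P9@(1, 0) [+y clear] — {P11, P4, P6, P7, P9}
6. P3@(1, 1) [+x clear] — {P11, P3, P4, P6, P7, P9}
7. P12@(1, 2) [+y clear] — {P11, P12, P3, P4, P6, P7, P9}
8. P5@(0, 2) [-x clear] — {P11, P12, P3, P4, P5, P6, P7, P9}
9. P8@(0, 1) — +y all obstructed ⇒ blocked

Invalid at step 9 (blocked)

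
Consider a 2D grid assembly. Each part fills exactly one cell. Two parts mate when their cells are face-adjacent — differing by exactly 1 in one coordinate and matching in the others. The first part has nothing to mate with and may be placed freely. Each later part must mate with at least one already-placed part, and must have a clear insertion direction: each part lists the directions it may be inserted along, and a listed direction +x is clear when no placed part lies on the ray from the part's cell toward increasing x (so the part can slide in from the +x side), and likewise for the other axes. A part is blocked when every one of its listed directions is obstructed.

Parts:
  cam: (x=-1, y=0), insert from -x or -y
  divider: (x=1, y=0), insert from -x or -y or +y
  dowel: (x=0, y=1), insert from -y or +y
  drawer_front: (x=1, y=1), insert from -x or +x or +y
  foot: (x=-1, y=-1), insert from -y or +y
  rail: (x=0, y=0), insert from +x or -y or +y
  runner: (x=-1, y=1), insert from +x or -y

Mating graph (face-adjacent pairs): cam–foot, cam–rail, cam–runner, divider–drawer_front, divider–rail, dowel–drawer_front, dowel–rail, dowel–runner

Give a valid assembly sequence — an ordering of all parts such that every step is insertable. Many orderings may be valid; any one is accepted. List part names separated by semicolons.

runner; cam; foot; rail; divider; drawer_front; dowel

1. runner@(-1, 1) [+x clear] — {runner}
2. cam@(-1, 0) [-x clear] — {cam, runner}
3. foot@(-1, -1) [-y clear] — {cam, foot, runner}
4. rail@(0, 0) [+x clear] — {cam, foot, rail, runner}
5. divider@(1, 0) [-y clear] — {cam, divider, foot, rail, runner}
6. drawer_front@(1, 1) [+x clear] — {cam, divider, drawer_front, foot, rail, runner}
7. dowel@(0, 1) [+y clear] — {cam, divider, dowel, drawer_front, foot, rail, runner}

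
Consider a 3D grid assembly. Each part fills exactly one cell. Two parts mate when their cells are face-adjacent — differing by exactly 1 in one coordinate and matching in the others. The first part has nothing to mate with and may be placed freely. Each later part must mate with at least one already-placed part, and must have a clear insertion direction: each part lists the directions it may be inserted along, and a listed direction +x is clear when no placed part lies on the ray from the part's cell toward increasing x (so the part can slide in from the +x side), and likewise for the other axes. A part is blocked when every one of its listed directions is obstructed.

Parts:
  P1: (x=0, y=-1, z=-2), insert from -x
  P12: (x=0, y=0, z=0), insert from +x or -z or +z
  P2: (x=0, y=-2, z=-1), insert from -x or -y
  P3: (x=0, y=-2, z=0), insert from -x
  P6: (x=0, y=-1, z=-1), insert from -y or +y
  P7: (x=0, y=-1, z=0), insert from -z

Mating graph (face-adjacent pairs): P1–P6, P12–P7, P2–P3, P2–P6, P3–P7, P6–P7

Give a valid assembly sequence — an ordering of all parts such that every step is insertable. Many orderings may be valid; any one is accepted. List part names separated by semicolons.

P7; P6; P1; P3; P12; P2

1. P7@(0, -1, 0) [-z clear] — {P7}
2. P6@(0, -1, -1) [-y clear] — {P6, P7}
3. P1@(0, -1, -2) [-x clear] — {P1, P6, P7}
4. P3@(0, -2, 0) [-x clear] — {P1, P3, P6, P7}
5. P12@(0, 0, 0) [+x clear] — {P1, P12, P3, P6, P7}
6. P2@(0, -2, -1) [-x clear] — {P1, P12, P2, P3, P6, P7}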